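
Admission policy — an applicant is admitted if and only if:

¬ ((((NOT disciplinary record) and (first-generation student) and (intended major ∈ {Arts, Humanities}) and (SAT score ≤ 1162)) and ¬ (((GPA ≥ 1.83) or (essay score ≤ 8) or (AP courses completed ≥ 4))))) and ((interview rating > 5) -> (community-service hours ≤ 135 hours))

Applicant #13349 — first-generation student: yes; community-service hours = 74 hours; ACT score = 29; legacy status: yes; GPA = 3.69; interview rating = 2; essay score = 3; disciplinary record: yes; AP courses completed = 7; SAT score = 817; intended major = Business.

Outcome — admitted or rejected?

Admitted

Atomic conditions:
  NOT disciplinary record: yes → false
  first-generation student: yes → true
  intended major ∈ {Arts, Humanities}: Business is not in the set → false
  SAT score ≤ 1162: 817 ≤ 1162 is true
  GPA ≥ 1.83: 3.69 ≥ 1.83 is true
  essay score ≤ 8: 3 ≤ 8 is true
  AP courses completed ≥ 4: 7 ≥ 4 is true
  interview rating > 5: 2 > 5 is false
  community-service hours ≤ 135 hours: 74 ≤ 135 is true
Combine:
[1.1.1] false AND true AND false AND true = false
[1.1.2.1] true OR true OR true = true
[1.1.2] NOT true = false
[1.1] false AND false = false
[1] NOT false = true
[2] false → true (antecedent false ⇒ implication holds) = true
[root] true AND true = true
Overall: true → admitted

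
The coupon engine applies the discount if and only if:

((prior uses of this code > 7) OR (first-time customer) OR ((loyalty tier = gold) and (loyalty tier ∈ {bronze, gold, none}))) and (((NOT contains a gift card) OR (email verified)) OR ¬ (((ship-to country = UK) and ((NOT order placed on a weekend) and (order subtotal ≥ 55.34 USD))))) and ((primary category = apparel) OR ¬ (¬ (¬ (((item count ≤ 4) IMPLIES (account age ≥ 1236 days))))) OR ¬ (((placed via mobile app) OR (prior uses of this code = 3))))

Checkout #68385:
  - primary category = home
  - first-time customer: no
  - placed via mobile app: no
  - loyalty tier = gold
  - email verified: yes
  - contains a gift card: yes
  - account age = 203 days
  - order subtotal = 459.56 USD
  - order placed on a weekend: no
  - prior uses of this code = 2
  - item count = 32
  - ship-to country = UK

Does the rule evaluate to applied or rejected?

Applied

Atomic conditions:
  prior uses of this code > 7: 2 > 7 is false
  first-time customer: no → false
  loyalty tier = gold: gold == gold is true
  loyalty tier ∈ {bronze, gold, none}: gold is in the set → true
  NOT contains a gift card: yes → false
  email verified: yes → true
  ship-to country = UK: UK == UK is true
  NOT order placed on a weekend: no → true
  order subtotal ≥ 55.34 USD: 459.56 ≥ 55.34 is true
  primary category = apparel: home == apparel is false
  item count ≤ 4: 32 ≤ 4 is false
  account age ≥ 1236 days: 203 ≥ 1236 is false
  placed via mobile app: no → false
  prior uses of this code = 3: 2 == 3 is false
Combine:
[1.3] true AND true = true
[1] false OR false OR true = true
[2.1] false OR true = true
[2.2.1.2] true AND true = true
[2.2.1] true AND true = true
[2.2] NOT true = false
[2] true OR false = true
[3.2.1.1.1] false → false (antecedent false ⇒ implication holds) = true
[3.2.1.1] NOT true = false
[3.2.1] NOT false = true
[3.2] NOT true = false
[3.3.1] false OR false = false
[3.3] NOT false = true
[3] false OR false OR true = true
[root] true AND true AND true = true
Overall: true → applied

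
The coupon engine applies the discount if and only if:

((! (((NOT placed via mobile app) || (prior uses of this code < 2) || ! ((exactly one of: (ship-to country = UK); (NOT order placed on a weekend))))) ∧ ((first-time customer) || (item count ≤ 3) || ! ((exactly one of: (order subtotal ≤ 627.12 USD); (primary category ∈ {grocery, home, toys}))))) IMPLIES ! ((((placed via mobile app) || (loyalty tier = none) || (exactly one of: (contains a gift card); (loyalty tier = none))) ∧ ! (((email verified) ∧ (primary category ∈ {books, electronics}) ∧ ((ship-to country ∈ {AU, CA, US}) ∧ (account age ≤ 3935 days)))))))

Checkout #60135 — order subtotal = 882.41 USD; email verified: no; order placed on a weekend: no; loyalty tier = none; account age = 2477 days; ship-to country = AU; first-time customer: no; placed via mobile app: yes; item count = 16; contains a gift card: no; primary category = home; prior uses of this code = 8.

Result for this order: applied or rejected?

Applied

Atomic conditions:
  NOT placed via mobile app: yes → false
  prior uses of this code < 2: 8 < 2 is false
  ship-to country = UK: AU == UK is false
  NOT order placed on a weekend: no → true
  first-time customer: no → false
  item count ≤ 3: 16 ≤ 3 is false
  order subtotal ≤ 627.12 USD: 882.41 ≤ 627.12 is false
  primary category ∈ {grocery, home, toys}: home is in the set → true
  placed via mobile app: yes → true
  loyalty tier = none: none == none is true
  contains a gift card: no → false
  email verified: no → false
  primary category ∈ {books, electronics}: home is not in the set → false
  ship-to country ∈ {AU, CA, US}: AU is in the set → true
  account age ≤ 3935 days: 2477 ≤ 3935 is true
Combine:
[1.1.1.3.1] exactly-one(false, true) = true
[1.1.1.3] NOT true = false
[1.1.1] false OR false OR false = false
[1.1] NOT false = true
[1.2.3.1] exactly-one(false, true) = true
[1.2.3] NOT true = false
[1.2] false OR false OR false = false
[1] true AND false = false
[2.1.1.3] exactly-one(false, true) = true
[2.1.1] true OR true OR true = true
[2.1.2.1.3] true AND true = true
[2.1.2.1] false AND false AND true = false
[2.1.2] NOT false = true
[2.1] true AND true = true
[2] NOT true = false
[root] false → false (antecedent false ⇒ implication holds) = true
Overall: true → applied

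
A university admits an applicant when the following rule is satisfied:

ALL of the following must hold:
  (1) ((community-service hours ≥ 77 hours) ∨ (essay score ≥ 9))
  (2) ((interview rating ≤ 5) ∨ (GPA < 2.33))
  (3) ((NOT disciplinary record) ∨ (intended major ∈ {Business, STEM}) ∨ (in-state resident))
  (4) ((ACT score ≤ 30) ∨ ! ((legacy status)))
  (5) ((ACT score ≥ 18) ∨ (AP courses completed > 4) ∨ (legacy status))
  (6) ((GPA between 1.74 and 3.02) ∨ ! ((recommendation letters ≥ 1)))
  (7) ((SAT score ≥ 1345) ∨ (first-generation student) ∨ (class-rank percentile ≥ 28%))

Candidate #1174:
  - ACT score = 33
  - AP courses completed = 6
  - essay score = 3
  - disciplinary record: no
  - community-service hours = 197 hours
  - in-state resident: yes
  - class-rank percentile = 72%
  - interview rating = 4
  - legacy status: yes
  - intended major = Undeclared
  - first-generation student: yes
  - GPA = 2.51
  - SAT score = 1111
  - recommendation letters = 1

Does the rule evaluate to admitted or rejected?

Rejected

Atomic conditions:
  community-service hours ≥ 77 hours: 197 ≥ 77 is true
  essay score ≥ 9: 3 ≥ 9 is false
  interview rating ≤ 5: 4 ≤ 5 is true
  GPA < 2.33: 2.51 < 2.33 is false
  NOT disciplinary record: no → true
  intended major ∈ {Business, STEM}: Undeclared is not in the set → false
  in-state resident: yes → true
  ACT score ≤ 30: 33 ≤ 30 is false
  legacy status: yes → true
  ACT score ≥ 18: 33 ≥ 18 is true
  AP courses completed > 4: 6 > 4 is true
  GPA between 1.74 and 3.02: 2.51 in [1.74, 3.02] is true
  recommendation letters ≥ 1: 1 ≥ 1 is true
  SAT score ≥ 1345: 1111 ≥ 1345 is false
  first-generation student: yes → true
  class-rank percentile ≥ 28%: 72 ≥ 28 is true
Combine:
[1] true OR false = true
[2] true OR false = true
[3] true OR false OR true = true
[4.2] NOT true = false
[4] false OR false = false
[5] true OR true OR true = true
[6.2] NOT true = false
[6] true OR false = true
[7] false OR true OR true = true
[root] true AND true AND true AND false AND true AND true AND true = false
Overall: false → rejected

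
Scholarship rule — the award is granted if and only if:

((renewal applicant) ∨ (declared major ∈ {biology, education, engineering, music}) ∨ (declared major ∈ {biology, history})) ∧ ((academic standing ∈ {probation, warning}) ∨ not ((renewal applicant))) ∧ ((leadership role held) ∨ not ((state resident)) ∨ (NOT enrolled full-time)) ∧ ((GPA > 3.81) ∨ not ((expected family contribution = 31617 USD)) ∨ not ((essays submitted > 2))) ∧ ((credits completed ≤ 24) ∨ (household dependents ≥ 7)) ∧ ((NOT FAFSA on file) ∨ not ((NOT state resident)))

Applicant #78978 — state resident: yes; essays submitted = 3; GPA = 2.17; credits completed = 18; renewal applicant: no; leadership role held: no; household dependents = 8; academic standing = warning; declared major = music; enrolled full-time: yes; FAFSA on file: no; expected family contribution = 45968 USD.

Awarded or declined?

Atomic conditions:
  renewal applicant: no → false
  declared major ∈ {biology, education, engineering, music}: music is in the set → true
  declared major ∈ {biology, history}: music is not in the set → false
  academic standing ∈ {probation, warning}: warning is in the set → true
  leadership role held: no → false
  state resident: yes → true
  NOT enrolled full-time: yes → false
  GPA > 3.81: 2.17 > 3.81 is false
  expected family contribution = 31617 USD: 45968 == 31617 is false
  essays submitted > 2: 3 > 2 is true
  credits completed ≤ 24: 18 ≤ 24 is true
  household dependents ≥ 7: 8 ≥ 7 is true
  NOT FAFSA on file: no → true
  NOT state resident: yes → false
Combine:
[1] false OR true OR false = true
[2.2] NOT false = true
[2] true OR true = true
[3.2] NOT true = false
[3] false OR false OR false = false
[4.2] NOT false = true
[4.3] NOT true = false
[4] false OR true OR false = true
[5] true OR true = true
[6.2] NOT false = true
[6] true OR true = true
[root] true AND true AND false AND true AND true AND true = false
Overall: false → declined

Declined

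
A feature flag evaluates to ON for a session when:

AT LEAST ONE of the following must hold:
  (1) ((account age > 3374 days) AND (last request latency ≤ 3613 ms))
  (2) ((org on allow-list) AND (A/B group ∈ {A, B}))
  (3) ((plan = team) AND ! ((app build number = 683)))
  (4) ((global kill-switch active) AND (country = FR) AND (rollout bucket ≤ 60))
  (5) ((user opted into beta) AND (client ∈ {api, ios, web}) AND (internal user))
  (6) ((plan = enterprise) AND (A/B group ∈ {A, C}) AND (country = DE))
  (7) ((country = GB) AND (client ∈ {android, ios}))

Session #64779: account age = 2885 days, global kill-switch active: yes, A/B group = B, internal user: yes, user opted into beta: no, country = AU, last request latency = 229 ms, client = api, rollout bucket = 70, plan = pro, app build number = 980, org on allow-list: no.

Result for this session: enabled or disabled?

Atomic conditions:
  account age > 3374 days: 2885 > 3374 is false
  last request latency ≤ 3613 ms: 229 ≤ 3613 is true
  org on allow-list: no → false
  A/B group ∈ {A, B}: B is in the set → true
  plan = team: pro == team is false
  app build number = 683: 980 == 683 is false
  global kill-switch active: yes → true
  country = FR: AU == FR is false
  rollout bucket ≤ 60: 70 ≤ 60 is false
  user opted into beta: no → false
  client ∈ {api, ios, web}: api is in the set → true
  internal user: yes → true
  plan = enterprise: pro == enterprise is false
  A/B group ∈ {A, C}: B is not in the set → false
  country = DE: AU == DE is false
  country = GB: AU == GB is false
  client ∈ {android, ios}: api is not in the set → false
Combine:
[1] false AND true = false
[2] false AND true = false
[3.2] NOT false = true
[3] false AND true = false
[4] true AND false AND false = false
[5] false AND true AND true = false
[6] false AND false AND false = false
[7] false AND false = false
[root] false OR false OR false OR false OR false OR false OR false = false
Overall: false → disabled

Disabled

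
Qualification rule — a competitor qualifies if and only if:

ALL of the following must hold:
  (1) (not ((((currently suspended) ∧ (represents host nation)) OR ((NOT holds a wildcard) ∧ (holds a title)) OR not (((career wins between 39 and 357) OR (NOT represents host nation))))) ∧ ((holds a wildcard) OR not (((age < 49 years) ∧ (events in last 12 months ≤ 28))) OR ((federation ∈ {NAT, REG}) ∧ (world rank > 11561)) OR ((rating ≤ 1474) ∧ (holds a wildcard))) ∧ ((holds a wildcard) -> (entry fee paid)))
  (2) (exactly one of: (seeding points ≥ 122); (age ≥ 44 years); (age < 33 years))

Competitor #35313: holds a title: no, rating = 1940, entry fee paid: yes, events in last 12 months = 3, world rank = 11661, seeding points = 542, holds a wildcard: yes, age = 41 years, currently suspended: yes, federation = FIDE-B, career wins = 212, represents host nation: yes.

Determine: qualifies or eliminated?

Eliminated

Atomic conditions:
  currently suspended: yes → true
  represents host nation: yes → true
  NOT holds a wildcard: yes → false
  holds a title: no → false
  career wins between 39 and 357: 212 in [39, 357] is true
  NOT represents host nation: yes → false
  holds a wildcard: yes → true
  age < 49 years: 41 < 49 is true
  events in last 12 months ≤ 28: 3 ≤ 28 is true
  federation ∈ {NAT, REG}: FIDE-B is not in the set → false
  world rank > 11561: 11661 > 11561 is true
  rating ≤ 1474: 1940 ≤ 1474 is false
  entry fee paid: yes → true
  seeding points ≥ 122: 542 ≥ 122 is true
  age ≥ 44 years: 41 ≥ 44 is false
  age < 33 years: 41 < 33 is false
Combine:
[1.1.1.1] true AND true = true
[1.1.1.2] false AND false = false
[1.1.1.3.1] true OR false = true
[1.1.1.3] NOT true = false
[1.1.1] true OR false OR false = true
[1.1] NOT true = false
[1.2.2.1] true AND true = true
[1.2.2] NOT true = false
[1.2.3] false AND true = false
[1.2.4] false AND true = false
[1.2] true OR false OR false OR false = true
[1.3] true → true = true
[1] false AND true AND true = false
[2] exactly-one(true, false, false) = true
[root] false AND true = false
Overall: false → eliminated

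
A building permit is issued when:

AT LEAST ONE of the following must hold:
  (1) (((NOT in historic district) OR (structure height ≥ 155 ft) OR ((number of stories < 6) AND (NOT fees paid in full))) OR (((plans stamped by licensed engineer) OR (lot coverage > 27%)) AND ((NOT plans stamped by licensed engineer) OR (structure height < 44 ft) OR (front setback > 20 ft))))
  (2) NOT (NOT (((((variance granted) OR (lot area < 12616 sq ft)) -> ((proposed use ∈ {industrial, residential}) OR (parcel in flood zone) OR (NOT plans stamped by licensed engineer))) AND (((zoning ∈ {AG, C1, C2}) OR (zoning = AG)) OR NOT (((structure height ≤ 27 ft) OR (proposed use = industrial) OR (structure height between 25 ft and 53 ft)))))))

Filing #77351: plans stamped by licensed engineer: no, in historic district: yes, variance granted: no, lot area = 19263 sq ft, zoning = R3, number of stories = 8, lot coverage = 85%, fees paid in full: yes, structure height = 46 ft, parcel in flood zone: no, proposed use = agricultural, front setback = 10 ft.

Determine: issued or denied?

Issued

Atomic conditions:
  NOT in historic district: yes → false
  structure height ≥ 155 ft: 46 ≥ 155 is false
  number of stories < 6: 8 < 6 is false
  NOT fees paid in full: yes → false
  plans stamped by licensed engineer: no → false
  lot coverage > 27%: 85 > 27 is true
  NOT plans stamped by licensed engineer: no → true
  structure height < 44 ft: 46 < 44 is false
  front setback > 20 ft: 10 > 20 is false
  variance granted: no → false
  lot area < 12616 sq ft: 19263 < 12616 is false
  proposed use ∈ {industrial, residential}: agricultural is not in the set → false
  parcel in flood zone: no → false
  zoning ∈ {AG, C1, C2}: R3 is not in the set → false
  zoning = AG: R3 == AG is false
  structure height ≤ 27 ft: 46 ≤ 27 is false
  proposed use = industrial: agricultural == industrial is false
  structure height between 25 ft and 53 ft: 46 in [25, 53] is true
Combine:
[1.1.3] false AND false = false
[1.1] false OR false OR false = false
[1.2.1] false OR true = true
[1.2.2] true OR false OR false = true
[1.2] true AND true = true
[1] false OR true = true
[2.1.1.1.1] false OR false = false
[2.1.1.1.2] false OR false OR true = true
[2.1.1.1] false → true (antecedent false ⇒ implication holds) = true
[2.1.1.2.1] false OR false = false
[2.1.1.2.2.1] false OR false OR true = true
[2.1.1.2.2] NOT true = false
[2.1.1.2] false OR false = false
[2.1.1] true AND false = false
[2.1] NOT false = true
[2] NOT true = false
[root] true OR false = true
Overall: true → issued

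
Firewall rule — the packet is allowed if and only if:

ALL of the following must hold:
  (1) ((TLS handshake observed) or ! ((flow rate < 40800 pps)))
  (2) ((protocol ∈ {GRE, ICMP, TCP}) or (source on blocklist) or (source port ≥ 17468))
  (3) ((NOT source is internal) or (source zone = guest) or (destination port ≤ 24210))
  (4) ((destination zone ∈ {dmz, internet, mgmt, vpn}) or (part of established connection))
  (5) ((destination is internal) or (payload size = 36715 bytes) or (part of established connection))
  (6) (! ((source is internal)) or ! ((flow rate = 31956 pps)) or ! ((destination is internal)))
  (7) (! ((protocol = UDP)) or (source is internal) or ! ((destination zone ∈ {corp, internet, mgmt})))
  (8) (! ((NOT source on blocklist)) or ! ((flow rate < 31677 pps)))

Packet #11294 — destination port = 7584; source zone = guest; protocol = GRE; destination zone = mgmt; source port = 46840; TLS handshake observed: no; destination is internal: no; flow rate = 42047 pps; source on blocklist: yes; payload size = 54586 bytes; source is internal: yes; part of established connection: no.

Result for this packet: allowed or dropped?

Dropped

Atomic conditions:
  TLS handshake observed: no → false
  flow rate < 40800 pps: 42047 < 40800 is false
  protocol ∈ {GRE, ICMP, TCP}: GRE is in the set → true
  source on blocklist: yes → true
  source port ≥ 17468: 46840 ≥ 17468 is true
  NOT source is internal: yes → false
  source zone = guest: guest == guest is true
  destination port ≤ 24210: 7584 ≤ 24210 is true
  destination zone ∈ {dmz, internet, mgmt, vpn}: mgmt is in the set → true
  part of established connection: no → false
  destination is internal: no → false
  payload size = 36715 bytes: 54586 == 36715 is false
  source is internal: yes → true
  flow rate = 31956 pps: 42047 == 31956 is false
  protocol = UDP: GRE == UDP is false
  destination zone ∈ {corp, internet, mgmt}: mgmt is in the set → true
  NOT source on blocklist: yes → false
  flow rate < 31677 pps: 42047 < 31677 is false
Combine:
[1.2] NOT false = true
[1] false OR true = true
[2] true OR true OR true = true
[3] false OR true OR true = true
[4] true OR false = true
[5] false OR false OR false = false
[6.1] NOT true = false
[6.2] NOT false = true
[6.3] NOT false = true
[6] false OR true OR true = true
[7.1] NOT false = true
[7.3] NOT true = false
[7] true OR true OR false = true
[8.1] NOT false = true
[8.2] NOT false = true
[8] true OR true = true
[root] true AND true AND true AND true AND false AND true AND true AND true = false
Overall: false → dropped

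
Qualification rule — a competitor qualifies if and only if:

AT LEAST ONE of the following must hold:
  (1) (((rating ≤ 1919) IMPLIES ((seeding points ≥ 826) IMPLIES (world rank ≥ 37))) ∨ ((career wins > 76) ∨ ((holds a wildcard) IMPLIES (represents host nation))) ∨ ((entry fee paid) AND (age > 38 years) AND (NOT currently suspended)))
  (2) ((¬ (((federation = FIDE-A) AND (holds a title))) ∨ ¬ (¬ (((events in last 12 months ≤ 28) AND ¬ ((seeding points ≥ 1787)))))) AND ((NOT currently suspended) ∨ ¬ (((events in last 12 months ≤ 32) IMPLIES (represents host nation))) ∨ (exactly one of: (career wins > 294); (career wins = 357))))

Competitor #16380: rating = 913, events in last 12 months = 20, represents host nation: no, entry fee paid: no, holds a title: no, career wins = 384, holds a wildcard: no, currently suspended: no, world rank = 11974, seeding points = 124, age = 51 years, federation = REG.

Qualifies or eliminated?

Qualifies

Atomic conditions:
  rating ≤ 1919: 913 ≤ 1919 is true
  seeding points ≥ 826: 124 ≥ 826 is false
  world rank ≥ 37: 11974 ≥ 37 is true
  career wins > 76: 384 > 76 is true
  holds a wildcard: no → false
  represents host nation: no → false
  entry fee paid: no → false
  age > 38 years: 51 > 38 is true
  NOT currently suspended: no → true
  federation = FIDE-A: REG == FIDE-A is false
  holds a title: no → false
  events in last 12 months ≤ 28: 20 ≤ 28 is true
  seeding points ≥ 1787: 124 ≥ 1787 is false
  events in last 12 months ≤ 32: 20 ≤ 32 is true
  career wins > 294: 384 > 294 is true
  career wins = 357: 384 == 357 is false
Combine:
[1.1.2] false → true (antecedent false ⇒ implication holds) = true
[1.1] true → true = true
[1.2.2] false → false (antecedent false ⇒ implication holds) = true
[1.2] true OR true = true
[1.3] false AND true AND true = false
[1] true OR true OR false = true
[2.1.1.1] false AND false = false
[2.1.1] NOT false = true
[2.1.2.1.1.2] NOT false = true
[2.1.2.1.1] true AND true = true
[2.1.2.1] NOT true = false
[2.1.2] NOT false = true
[2.1] true OR true = true
[2.2.2.1] true → false = false
[2.2.2] NOT false = true
[2.2.3] exactly-one(true, false) = true
[2.2] true OR true OR true = true
[2] true AND true = true
[root] true OR true = true
Overall: true → qualifies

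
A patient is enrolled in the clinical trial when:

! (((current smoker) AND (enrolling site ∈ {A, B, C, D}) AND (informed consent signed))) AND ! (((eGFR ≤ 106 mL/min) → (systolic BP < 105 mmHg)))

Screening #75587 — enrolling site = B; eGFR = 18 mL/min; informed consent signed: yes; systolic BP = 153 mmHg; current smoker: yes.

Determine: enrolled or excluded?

Excluded

Atomic conditions:
  current smoker: yes → true
  enrolling site ∈ {A, B, C, D}: B is in the set → true
  informed consent signed: yes → true
  eGFR ≤ 106 mL/min: 18 ≤ 106 is true
  systolic BP < 105 mmHg: 153 < 105 is false
Combine:
[1.1] true AND true AND true = true
[1] NOT true = false
[2.1] true → false = false
[2] NOT false = true
[root] false AND true = false
Overall: false → excluded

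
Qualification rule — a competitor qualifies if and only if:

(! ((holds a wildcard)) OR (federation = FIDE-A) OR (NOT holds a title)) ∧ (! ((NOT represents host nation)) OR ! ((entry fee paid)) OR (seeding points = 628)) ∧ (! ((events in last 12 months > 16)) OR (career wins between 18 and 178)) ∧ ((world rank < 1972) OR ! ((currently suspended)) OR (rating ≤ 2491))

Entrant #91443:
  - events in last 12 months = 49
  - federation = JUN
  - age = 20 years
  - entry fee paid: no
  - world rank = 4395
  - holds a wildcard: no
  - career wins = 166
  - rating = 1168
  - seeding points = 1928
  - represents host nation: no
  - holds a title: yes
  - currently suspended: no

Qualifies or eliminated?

Qualifies

Atomic conditions:
  holds a wildcard: no → false
  federation = FIDE-A: JUN == FIDE-A is false
  NOT holds a title: yes → false
  NOT represents host nation: no → true
  entry fee paid: no → false
  seeding points = 628: 1928 == 628 is false
  events in last 12 months > 16: 49 > 16 is true
  career wins between 18 and 178: 166 in [18, 178] is true
  world rank < 1972: 4395 < 1972 is false
  currently suspended: no → false
  rating ≤ 2491: 1168 ≤ 2491 is true
Combine:
[1.1] NOT false = true
[1] true OR false OR false = true
[2.1] NOT true = false
[2.2] NOT false = true
[2] false OR true OR false = true
[3.1] NOT true = false
[3] false OR true = true
[4.2] NOT false = true
[4] false OR true OR true = true
[root] true AND true AND true AND true = true
Overall: true → qualifies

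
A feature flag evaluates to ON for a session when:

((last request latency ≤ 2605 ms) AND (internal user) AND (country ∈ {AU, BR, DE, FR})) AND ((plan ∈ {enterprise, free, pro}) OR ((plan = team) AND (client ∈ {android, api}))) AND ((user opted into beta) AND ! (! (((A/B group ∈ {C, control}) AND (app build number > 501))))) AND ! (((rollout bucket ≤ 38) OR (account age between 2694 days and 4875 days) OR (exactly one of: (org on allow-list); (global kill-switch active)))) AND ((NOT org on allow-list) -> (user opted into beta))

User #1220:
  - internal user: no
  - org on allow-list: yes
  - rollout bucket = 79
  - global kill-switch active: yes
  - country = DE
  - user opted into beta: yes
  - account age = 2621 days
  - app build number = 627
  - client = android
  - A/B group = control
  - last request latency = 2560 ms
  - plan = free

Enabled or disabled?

Disabled

Atomic conditions:
  last request latency ≤ 2605 ms: 2560 ≤ 2605 is true
  internal user: no → false
  country ∈ {AU, BR, DE, FR}: DE is in the set → true
  plan ∈ {enterprise, free, pro}: free is in the set → true
  plan = team: free == team is false
  client ∈ {android, api}: android is in the set → true
  user opted into beta: yes → true
  A/B group ∈ {C, control}: control is in the set → true
  app build number > 501: 627 > 501 is true
  rollout bucket ≤ 38: 79 ≤ 38 is false
  account age between 2694 days and 4875 days: 2621 in [2694, 4875] is false
  org on allow-list: yes → true
  global kill-switch active: yes → true
  NOT org on allow-list: yes → false
Combine:
[1] true AND false AND true = false
[2.2] false AND true = false
[2] true OR false = true
[3.2.1.1] true AND true = true
[3.2.1] NOT true = false
[3.2] NOT false = true
[3] true AND true = true
[4.1.3] exactly-one(true, true) = false
[4.1] false OR false OR false = false
[4] NOT false = true
[5] false → true (antecedent false ⇒ implication holds) = true
[root] false AND true AND true AND true AND true = false
Overall: false → disabled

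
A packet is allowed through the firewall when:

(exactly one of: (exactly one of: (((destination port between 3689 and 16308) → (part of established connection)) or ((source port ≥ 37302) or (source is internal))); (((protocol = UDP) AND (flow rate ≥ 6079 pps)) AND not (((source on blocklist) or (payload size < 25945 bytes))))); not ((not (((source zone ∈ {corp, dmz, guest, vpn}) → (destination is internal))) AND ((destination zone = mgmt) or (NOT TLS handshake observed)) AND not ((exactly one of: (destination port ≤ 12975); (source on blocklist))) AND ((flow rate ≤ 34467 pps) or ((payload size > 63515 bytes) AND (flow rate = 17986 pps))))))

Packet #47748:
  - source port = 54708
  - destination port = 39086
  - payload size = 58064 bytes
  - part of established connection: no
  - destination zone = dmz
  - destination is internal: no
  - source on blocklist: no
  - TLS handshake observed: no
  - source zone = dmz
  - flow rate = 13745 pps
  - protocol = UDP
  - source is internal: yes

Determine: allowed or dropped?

Dropped

Atomic conditions:
  destination port between 3689 and 16308: 39086 in [3689, 16308] is false
  part of established connection: no → false
  source port ≥ 37302: 54708 ≥ 37302 is true
  source is internal: yes → true
  protocol = UDP: UDP == UDP is true
  flow rate ≥ 6079 pps: 13745 ≥ 6079 is true
  source on blocklist: no → false
  payload size < 25945 bytes: 58064 < 25945 is false
  source zone ∈ {corp, dmz, guest, vpn}: dmz is in the set → true
  destination is internal: no → false
  destination zone = mgmt: dmz == mgmt is false
  NOT TLS handshake observed: no → true
  destination port ≤ 12975: 39086 ≤ 12975 is false
  flow rate ≤ 34467 pps: 13745 ≤ 34467 is true
  payload size > 63515 bytes: 58064 > 63515 is false
  flow rate = 17986 pps: 13745 == 17986 is false
Combine:
[1.1.1] false → false (antecedent false ⇒ implication holds) = true
[1.1.2] true OR true = true
[1.1] true OR true = true
[1.2.1] true AND true = true
[1.2.2.1] false OR false = false
[1.2.2] NOT false = true
[1.2] true AND true = true
[1] exactly-one(true, true) = false
[2.1.1.1] true → false = false
[2.1.1] NOT false = true
[2.1.2] false OR true = true
[2.1.3.1] exactly-one(false, false) = false
[2.1.3] NOT false = true
[2.1.4.2] false AND false = false
[2.1.4] true OR false = true
[2.1] true AND true AND true AND true = true
[2] NOT true = false
[root] exactly-one(false, false) = false
Overall: false → dropped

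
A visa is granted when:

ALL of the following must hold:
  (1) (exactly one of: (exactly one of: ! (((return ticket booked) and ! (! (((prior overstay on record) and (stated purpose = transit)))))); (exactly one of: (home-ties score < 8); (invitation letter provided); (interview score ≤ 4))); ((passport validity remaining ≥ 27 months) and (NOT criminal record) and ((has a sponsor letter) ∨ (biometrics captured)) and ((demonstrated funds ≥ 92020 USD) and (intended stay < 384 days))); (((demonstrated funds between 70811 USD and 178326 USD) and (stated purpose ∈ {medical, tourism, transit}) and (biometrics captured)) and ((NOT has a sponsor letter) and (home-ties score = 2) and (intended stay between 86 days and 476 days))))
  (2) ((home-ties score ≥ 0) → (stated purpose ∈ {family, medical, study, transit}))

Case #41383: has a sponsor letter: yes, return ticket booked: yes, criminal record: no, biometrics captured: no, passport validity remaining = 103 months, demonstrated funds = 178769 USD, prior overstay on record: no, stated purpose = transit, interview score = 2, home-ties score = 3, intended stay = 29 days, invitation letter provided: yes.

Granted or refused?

Atomic conditions:
  return ticket booked: yes → true
  prior overstay on record: no → false
  stated purpose = transit: transit == transit is true
  home-ties score < 8: 3 < 8 is true
  invitation letter provided: yes → true
  interview score ≤ 4: 2 ≤ 4 is true
  passport validity remaining ≥ 27 months: 103 ≥ 27 is true
  NOT criminal record: no → true
  has a sponsor letter: yes → true
  biometrics captured: no → false
  demonstrated funds ≥ 92020 USD: 178769 ≥ 92020 is true
  intended stay < 384 days: 29 < 384 is true
  demonstrated funds between 70811 USD and 178326 USD: 178769 in [70811, 178326] is false
  stated purpose ∈ {medical, tourism, transit}: transit is in the set → true
  NOT has a sponsor letter: yes → false
  home-ties score = 2: 3 == 2 is false
  intended stay between 86 days and 476 days: 29 in [86, 476] is false
  home-ties score ≥ 0: 3 ≥ 0 is true
  stated purpose ∈ {family, medical, study, transit}: transit is in the set → true
Combine:
[1.1.1.1.2.1.1] false AND true = false
[1.1.1.1.2.1] NOT false = true
[1.1.1.1.2] NOT true = false
[1.1.1.1] true AND false = false
[1.1.1] NOT false = true
[1.1.2] exactly-one(true, true, true) = false
[1.1] exactly-one(true, false) = true
[1.2.3] true OR false = true
[1.2.4] true AND true = true
[1.2] true AND true AND true AND true = true
[1.3.1] false AND true AND false = false
[1.3.2] false AND false AND false = false
[1.3] false AND false = false
[1] exactly-one(true, true, false) = false
[2] true → true = true
[root] false AND true = false
Overall: false → refused

Refused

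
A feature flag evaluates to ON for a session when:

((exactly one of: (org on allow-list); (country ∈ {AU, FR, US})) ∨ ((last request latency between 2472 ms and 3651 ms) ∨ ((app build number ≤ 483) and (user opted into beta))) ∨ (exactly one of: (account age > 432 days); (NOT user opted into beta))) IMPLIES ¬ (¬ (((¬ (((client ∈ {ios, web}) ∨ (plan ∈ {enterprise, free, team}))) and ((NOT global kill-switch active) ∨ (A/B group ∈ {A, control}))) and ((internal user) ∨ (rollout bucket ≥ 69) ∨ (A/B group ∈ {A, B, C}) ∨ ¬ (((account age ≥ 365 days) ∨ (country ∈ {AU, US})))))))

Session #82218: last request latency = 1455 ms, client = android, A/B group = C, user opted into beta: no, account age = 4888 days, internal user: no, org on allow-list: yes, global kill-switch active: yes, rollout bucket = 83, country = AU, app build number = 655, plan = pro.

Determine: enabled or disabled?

Atomic conditions:
  org on allow-list: yes → true
  country ∈ {AU, FR, US}: AU is in the set → true
  last request latency between 2472 ms and 3651 ms: 1455 in [2472, 3651] is false
  app build number ≤ 483: 655 ≤ 483 is false
  user opted into beta: no → false
  account age > 432 days: 4888 > 432 is true
  NOT user opted into beta: no → true
  client ∈ {ios, web}: android is not in the set → false
  plan ∈ {enterprise, free, team}: pro is not in the set → false
  NOT global kill-switch active: yes → false
  A/B group ∈ {A, control}: C is not in the set → false
  internal user: no → false
  rollout bucket ≥ 69: 83 ≥ 69 is true
  A/B group ∈ {A, B, C}: C is in the set → true
  account age ≥ 365 days: 4888 ≥ 365 is true
  country ∈ {AU, US}: AU is in the set → true
Combine:
[1.1] exactly-one(true, true) = false
[1.2.2] false AND false = false
[1.2] false OR false = false
[1.3] exactly-one(true, true) = false
[1] false OR false OR false = false
[2.1.1.1.1.1] false OR false = false
[2.1.1.1.1] NOT false = true
[2.1.1.1.2] false OR false = false
[2.1.1.1] true AND false = false
[2.1.1.2.4.1] true OR true = true
[2.1.1.2.4] NOT true = false
[2.1.1.2] false OR true OR true OR false = true
[2.1.1] false AND true = false
[2.1] NOT false = true
[2] NOT true = false
[root] false → false (antecedent false ⇒ implication holds) = true
Overall: true → enabled

Enabled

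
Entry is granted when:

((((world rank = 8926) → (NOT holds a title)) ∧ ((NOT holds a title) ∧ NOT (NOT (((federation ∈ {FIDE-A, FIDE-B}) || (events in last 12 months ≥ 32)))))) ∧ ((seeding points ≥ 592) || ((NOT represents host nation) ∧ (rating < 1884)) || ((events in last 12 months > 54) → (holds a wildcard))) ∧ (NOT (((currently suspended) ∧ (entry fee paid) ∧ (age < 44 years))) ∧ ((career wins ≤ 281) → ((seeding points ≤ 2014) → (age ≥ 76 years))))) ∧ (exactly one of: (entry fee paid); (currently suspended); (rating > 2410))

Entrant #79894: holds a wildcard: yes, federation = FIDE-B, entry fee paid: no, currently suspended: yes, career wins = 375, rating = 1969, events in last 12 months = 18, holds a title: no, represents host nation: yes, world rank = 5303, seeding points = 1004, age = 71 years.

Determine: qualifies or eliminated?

Qualifies

Atomic conditions:
  world rank = 8926: 5303 == 8926 is false
  NOT holds a title: no → true
  federation ∈ {FIDE-A, FIDE-B}: FIDE-B is in the set → true
  events in last 12 months ≥ 32: 18 ≥ 32 is false
  seeding points ≥ 592: 1004 ≥ 592 is true
  NOT represents host nation: yes → false
  rating < 1884: 1969 < 1884 is false
  events in last 12 months > 54: 18 > 54 is false
  holds a wildcard: yes → true
  currently suspended: yes → true
  entry fee paid: no → false
  age < 44 years: 71 < 44 is false
  career wins ≤ 281: 375 ≤ 281 is false
  seeding points ≤ 2014: 1004 ≤ 2014 is true
  age ≥ 76 years: 71 ≥ 76 is false
  rating > 2410: 1969 > 2410 is false
Combine:
[1.1.1] false → true (antecedent false ⇒ implication holds) = true
[1.1.2.2.1.1] true OR false = true
[1.1.2.2.1] NOT true = false
[1.1.2.2] NOT false = true
[1.1.2] true AND true = true
[1.1] true AND true = true
[1.2.2] false AND false = false
[1.2.3] false → true (antecedent false ⇒ implication holds) = true
[1.2] true OR false OR true = true
[1.3.1.1] true AND false AND false = false
[1.3.1] NOT false = true
[1.3.2.2] true → false = false
[1.3.2] false → false (antecedent false ⇒ implication holds) = true
[1.3] true AND true = true
[1] true AND true AND true = true
[2] exactly-one(false, true, false) = true
[root] true AND true = true
Overall: true → qualifies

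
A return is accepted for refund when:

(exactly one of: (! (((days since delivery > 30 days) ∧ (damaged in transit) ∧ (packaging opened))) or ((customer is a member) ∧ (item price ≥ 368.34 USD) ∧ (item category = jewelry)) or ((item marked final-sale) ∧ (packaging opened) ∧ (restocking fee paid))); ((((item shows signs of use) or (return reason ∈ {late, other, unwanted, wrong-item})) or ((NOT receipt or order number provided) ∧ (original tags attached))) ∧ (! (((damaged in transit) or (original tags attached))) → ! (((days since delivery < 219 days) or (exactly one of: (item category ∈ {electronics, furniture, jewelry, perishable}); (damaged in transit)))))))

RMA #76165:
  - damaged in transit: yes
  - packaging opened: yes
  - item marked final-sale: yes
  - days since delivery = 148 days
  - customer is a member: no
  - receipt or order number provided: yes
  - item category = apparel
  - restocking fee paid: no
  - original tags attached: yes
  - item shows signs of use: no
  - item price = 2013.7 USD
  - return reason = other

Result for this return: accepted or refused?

Atomic conditions:
  days since delivery > 30 days: 148 > 30 is true
  damaged in transit: yes → true
  packaging opened: yes → true
  customer is a member: no → false
  item price ≥ 368.34 USD: 2013.7 ≥ 368.34 is true
  item category = jewelry: apparel == jewelry is false
  item marked final-sale: yes → true
  restocking fee paid: no → false
  item shows signs of use: no → false
  return reason ∈ {late, other, unwanted, wrong-item}: other is in the set → true
  NOT receipt or order number provided: yes → false
  original tags attached: yes → true
  days since delivery < 219 days: 148 < 219 is true
  item category ∈ {electronics, furniture, jewelry, perishable}: apparel is not in the set → false
Combine:
[1.1.1] true AND true AND true = true
[1.1] NOT true = false
[1.2] false AND true AND false = false
[1.3] true AND true AND false = false
[1] false OR false OR false = false
[2.1.1] false OR true = true
[2.1.2] false AND true = false
[2.1] true OR false = true
[2.2.1.1] true OR true = true
[2.2.1] NOT true = false
[2.2.2.1.2] exactly-one(false, true) = true
[2.2.2.1] true OR true = true
[2.2.2] NOT true = false
[2.2] false → false (antecedent false ⇒ implication holds) = true
[2] true AND true = true
[root] exactly-one(false, true) = true
Overall: true → accepted

Accepted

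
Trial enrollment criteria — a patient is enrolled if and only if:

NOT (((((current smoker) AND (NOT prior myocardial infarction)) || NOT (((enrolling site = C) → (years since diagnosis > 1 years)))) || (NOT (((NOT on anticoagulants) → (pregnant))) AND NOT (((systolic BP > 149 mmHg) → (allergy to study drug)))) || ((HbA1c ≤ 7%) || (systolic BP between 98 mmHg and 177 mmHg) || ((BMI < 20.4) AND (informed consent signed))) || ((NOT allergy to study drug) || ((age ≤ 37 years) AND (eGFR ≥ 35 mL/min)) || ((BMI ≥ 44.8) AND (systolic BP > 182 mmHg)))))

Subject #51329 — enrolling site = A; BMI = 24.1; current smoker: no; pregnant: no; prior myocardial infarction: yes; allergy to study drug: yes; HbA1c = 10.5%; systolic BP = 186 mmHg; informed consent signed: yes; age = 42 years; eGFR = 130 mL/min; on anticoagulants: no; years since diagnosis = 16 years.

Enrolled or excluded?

Enrolled

Atomic conditions:
  current smoker: no → false
  NOT prior myocardial infarction: yes → false
  enrolling site = C: A == C is false
  years since diagnosis > 1 years: 16 > 1 is true
  NOT on anticoagulants: no → true
  pregnant: no → false
  systolic BP > 149 mmHg: 186 > 149 is true
  allergy to study drug: yes → true
  HbA1c ≤ 7%: 10.5 ≤ 7 is false
  systolic BP between 98 mmHg and 177 mmHg: 186 in [98, 177] is false
  BMI < 20.4: 24.1 < 20.4 is false
  informed consent signed: yes → true
  NOT allergy to study drug: yes → false
  age ≤ 37 years: 42 ≤ 37 is false
  eGFR ≥ 35 mL/min: 130 ≥ 35 is true
  BMI ≥ 44.8: 24.1 ≥ 44.8 is false
  systolic BP > 182 mmHg: 186 > 182 is true
Combine:
[1.1.1] false AND false = false
[1.1.2.1] false → true (antecedent false ⇒ implication holds) = true
[1.1.2] NOT true = false
[1.1] false OR false = false
[1.2.1.1] true → false = false
[1.2.1] NOT false = true
[1.2.2.1] true → true = true
[1.2.2] NOT true = false
[1.2] true AND false = false
[1.3.3] false AND true = false
[1.3] false OR false OR false = false
[1.4.2] false AND true = false
[1.4.3] false AND true = false
[1.4] false OR false OR false = false
[1] false OR false OR false OR false = false
[root] NOT false = true
Overall: true → enrolled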